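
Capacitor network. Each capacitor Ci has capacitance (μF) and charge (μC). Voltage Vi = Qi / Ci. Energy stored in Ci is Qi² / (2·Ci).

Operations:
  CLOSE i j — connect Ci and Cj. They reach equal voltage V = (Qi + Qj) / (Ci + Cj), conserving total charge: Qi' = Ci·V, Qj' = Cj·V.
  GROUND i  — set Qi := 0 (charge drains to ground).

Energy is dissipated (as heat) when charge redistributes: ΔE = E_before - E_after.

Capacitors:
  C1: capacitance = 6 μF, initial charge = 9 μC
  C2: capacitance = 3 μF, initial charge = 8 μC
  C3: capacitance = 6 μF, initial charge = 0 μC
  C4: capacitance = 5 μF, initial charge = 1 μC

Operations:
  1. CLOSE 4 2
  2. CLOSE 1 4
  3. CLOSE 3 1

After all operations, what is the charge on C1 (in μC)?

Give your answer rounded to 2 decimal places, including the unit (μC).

Initial: C1(6μF, Q=9μC, V=1.50V), C2(3μF, Q=8μC, V=2.67V), C3(6μF, Q=0μC, V=0.00V), C4(5μF, Q=1μC, V=0.20V)
Op 1: CLOSE 4-2: Q_total=9.00, C_total=8.00, V=1.12; Q4=5.62, Q2=3.38; dissipated=5.704
Op 2: CLOSE 1-4: Q_total=14.62, C_total=11.00, V=1.33; Q1=7.98, Q4=6.65; dissipated=0.192
Op 3: CLOSE 3-1: Q_total=7.98, C_total=12.00, V=0.66; Q3=3.99, Q1=3.99; dissipated=2.652
Final charges: Q1=3.99, Q2=3.38, Q3=3.99, Q4=6.65

Answer: 3.99 μC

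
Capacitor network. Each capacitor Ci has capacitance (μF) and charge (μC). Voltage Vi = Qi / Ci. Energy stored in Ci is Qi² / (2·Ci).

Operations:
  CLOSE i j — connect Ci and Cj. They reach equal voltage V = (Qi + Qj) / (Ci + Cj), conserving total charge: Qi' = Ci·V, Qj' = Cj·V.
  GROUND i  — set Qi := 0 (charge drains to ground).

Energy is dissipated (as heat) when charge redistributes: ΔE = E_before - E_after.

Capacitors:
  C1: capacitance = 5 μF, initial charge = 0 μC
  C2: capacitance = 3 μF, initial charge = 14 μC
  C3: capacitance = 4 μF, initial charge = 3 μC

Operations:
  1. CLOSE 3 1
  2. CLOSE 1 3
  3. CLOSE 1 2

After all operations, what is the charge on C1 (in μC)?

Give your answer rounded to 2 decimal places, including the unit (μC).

Answer: 9.79 μC

Derivation:
Initial: C1(5μF, Q=0μC, V=0.00V), C2(3μF, Q=14μC, V=4.67V), C3(4μF, Q=3μC, V=0.75V)
Op 1: CLOSE 3-1: Q_total=3.00, C_total=9.00, V=0.33; Q3=1.33, Q1=1.67; dissipated=0.625
Op 2: CLOSE 1-3: Q_total=3.00, C_total=9.00, V=0.33; Q1=1.67, Q3=1.33; dissipated=0.000
Op 3: CLOSE 1-2: Q_total=15.67, C_total=8.00, V=1.96; Q1=9.79, Q2=5.88; dissipated=17.604
Final charges: Q1=9.79, Q2=5.88, Q3=1.33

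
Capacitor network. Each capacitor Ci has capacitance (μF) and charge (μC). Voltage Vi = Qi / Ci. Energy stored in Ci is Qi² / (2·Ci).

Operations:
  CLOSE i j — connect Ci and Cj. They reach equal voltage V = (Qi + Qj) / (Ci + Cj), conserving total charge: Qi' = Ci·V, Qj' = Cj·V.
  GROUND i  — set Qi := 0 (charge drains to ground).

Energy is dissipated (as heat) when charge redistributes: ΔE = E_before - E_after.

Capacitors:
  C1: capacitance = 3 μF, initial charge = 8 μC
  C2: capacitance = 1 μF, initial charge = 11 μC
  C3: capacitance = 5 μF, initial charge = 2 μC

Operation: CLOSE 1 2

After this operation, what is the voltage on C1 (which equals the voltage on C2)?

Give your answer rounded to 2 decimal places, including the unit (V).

Initial: C1(3μF, Q=8μC, V=2.67V), C2(1μF, Q=11μC, V=11.00V), C3(5μF, Q=2μC, V=0.40V)
Op 1: CLOSE 1-2: Q_total=19.00, C_total=4.00, V=4.75; Q1=14.25, Q2=4.75; dissipated=26.042

Answer: 4.75 V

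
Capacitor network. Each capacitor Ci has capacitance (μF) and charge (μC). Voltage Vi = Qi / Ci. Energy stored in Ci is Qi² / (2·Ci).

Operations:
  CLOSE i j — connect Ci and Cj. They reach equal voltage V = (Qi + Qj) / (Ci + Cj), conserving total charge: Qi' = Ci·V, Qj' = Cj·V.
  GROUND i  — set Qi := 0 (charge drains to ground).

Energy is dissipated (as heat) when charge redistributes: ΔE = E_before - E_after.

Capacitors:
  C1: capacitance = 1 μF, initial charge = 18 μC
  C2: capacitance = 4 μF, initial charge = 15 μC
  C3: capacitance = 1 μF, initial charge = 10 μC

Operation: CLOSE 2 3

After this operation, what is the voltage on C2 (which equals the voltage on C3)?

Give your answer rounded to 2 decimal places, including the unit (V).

Initial: C1(1μF, Q=18μC, V=18.00V), C2(4μF, Q=15μC, V=3.75V), C3(1μF, Q=10μC, V=10.00V)
Op 1: CLOSE 2-3: Q_total=25.00, C_total=5.00, V=5.00; Q2=20.00, Q3=5.00; dissipated=15.625

Answer: 5.00 V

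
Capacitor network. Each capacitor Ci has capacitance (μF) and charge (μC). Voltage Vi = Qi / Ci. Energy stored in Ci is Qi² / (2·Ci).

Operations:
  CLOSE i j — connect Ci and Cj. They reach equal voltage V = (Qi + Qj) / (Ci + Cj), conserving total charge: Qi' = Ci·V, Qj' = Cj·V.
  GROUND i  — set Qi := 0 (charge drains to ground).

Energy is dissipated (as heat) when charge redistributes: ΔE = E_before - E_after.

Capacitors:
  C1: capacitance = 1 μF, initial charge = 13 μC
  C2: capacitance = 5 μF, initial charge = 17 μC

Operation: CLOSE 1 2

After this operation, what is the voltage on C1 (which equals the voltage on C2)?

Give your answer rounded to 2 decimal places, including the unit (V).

Initial: C1(1μF, Q=13μC, V=13.00V), C2(5μF, Q=17μC, V=3.40V)
Op 1: CLOSE 1-2: Q_total=30.00, C_total=6.00, V=5.00; Q1=5.00, Q2=25.00; dissipated=38.400

Answer: 5.00 V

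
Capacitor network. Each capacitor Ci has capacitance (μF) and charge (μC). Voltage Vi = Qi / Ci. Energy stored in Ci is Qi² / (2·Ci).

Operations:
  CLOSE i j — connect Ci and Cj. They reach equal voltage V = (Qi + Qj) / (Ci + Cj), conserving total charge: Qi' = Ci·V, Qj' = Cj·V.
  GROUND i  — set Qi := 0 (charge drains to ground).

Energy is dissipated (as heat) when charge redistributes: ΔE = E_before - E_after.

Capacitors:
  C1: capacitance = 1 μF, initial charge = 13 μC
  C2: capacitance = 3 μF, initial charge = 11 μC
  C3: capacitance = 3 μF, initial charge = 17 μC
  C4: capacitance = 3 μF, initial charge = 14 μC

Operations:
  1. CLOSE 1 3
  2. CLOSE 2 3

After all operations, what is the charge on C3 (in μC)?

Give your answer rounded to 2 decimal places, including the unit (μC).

Initial: C1(1μF, Q=13μC, V=13.00V), C2(3μF, Q=11μC, V=3.67V), C3(3μF, Q=17μC, V=5.67V), C4(3μF, Q=14μC, V=4.67V)
Op 1: CLOSE 1-3: Q_total=30.00, C_total=4.00, V=7.50; Q1=7.50, Q3=22.50; dissipated=20.167
Op 2: CLOSE 2-3: Q_total=33.50, C_total=6.00, V=5.58; Q2=16.75, Q3=16.75; dissipated=11.021
Final charges: Q1=7.50, Q2=16.75, Q3=16.75, Q4=14.00

Answer: 16.75 μC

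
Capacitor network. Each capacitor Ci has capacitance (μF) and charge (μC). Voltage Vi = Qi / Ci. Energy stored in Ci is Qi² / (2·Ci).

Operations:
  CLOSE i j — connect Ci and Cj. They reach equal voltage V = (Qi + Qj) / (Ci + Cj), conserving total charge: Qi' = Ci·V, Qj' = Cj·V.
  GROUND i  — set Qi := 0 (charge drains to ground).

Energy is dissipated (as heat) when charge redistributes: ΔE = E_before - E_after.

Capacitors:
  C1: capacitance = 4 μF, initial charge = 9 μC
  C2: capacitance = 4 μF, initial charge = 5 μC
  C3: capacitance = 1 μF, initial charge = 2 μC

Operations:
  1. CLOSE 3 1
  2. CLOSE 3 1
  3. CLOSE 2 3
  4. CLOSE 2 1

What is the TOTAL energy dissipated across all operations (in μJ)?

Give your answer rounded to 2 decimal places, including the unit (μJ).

Initial: C1(4μF, Q=9μC, V=2.25V), C2(4μF, Q=5μC, V=1.25V), C3(1μF, Q=2μC, V=2.00V)
Op 1: CLOSE 3-1: Q_total=11.00, C_total=5.00, V=2.20; Q3=2.20, Q1=8.80; dissipated=0.025
Op 2: CLOSE 3-1: Q_total=11.00, C_total=5.00, V=2.20; Q3=2.20, Q1=8.80; dissipated=0.000
Op 3: CLOSE 2-3: Q_total=7.20, C_total=5.00, V=1.44; Q2=5.76, Q3=1.44; dissipated=0.361
Op 4: CLOSE 2-1: Q_total=14.56, C_total=8.00, V=1.82; Q2=7.28, Q1=7.28; dissipated=0.578
Total dissipated: 0.964 μJ

Answer: 0.96 μJ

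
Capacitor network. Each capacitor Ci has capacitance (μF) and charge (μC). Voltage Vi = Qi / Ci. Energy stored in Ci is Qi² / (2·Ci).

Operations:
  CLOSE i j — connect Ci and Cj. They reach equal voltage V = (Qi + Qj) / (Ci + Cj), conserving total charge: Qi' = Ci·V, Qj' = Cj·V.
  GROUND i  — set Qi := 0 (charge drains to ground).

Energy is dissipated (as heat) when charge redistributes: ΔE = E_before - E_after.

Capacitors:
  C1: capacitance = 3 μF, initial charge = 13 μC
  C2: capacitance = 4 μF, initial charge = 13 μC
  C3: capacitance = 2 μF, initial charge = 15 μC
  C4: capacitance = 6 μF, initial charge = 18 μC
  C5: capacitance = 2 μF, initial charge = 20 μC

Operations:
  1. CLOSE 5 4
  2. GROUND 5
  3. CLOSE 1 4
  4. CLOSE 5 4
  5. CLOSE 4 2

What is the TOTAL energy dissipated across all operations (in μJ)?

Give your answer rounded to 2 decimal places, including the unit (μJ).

Initial: C1(3μF, Q=13μC, V=4.33V), C2(4μF, Q=13μC, V=3.25V), C3(2μF, Q=15μC, V=7.50V), C4(6μF, Q=18μC, V=3.00V), C5(2μF, Q=20μC, V=10.00V)
Op 1: CLOSE 5-4: Q_total=38.00, C_total=8.00, V=4.75; Q5=9.50, Q4=28.50; dissipated=36.750
Op 2: GROUND 5: Q5=0; energy lost=22.562
Op 3: CLOSE 1-4: Q_total=41.50, C_total=9.00, V=4.61; Q1=13.83, Q4=27.67; dissipated=0.174
Op 4: CLOSE 5-4: Q_total=27.67, C_total=8.00, V=3.46; Q5=6.92, Q4=20.75; dissipated=15.947
Op 5: CLOSE 4-2: Q_total=33.75, C_total=10.00, V=3.38; Q4=20.25, Q2=13.50; dissipated=0.052
Total dissipated: 75.485 μJ

Answer: 75.48 μJ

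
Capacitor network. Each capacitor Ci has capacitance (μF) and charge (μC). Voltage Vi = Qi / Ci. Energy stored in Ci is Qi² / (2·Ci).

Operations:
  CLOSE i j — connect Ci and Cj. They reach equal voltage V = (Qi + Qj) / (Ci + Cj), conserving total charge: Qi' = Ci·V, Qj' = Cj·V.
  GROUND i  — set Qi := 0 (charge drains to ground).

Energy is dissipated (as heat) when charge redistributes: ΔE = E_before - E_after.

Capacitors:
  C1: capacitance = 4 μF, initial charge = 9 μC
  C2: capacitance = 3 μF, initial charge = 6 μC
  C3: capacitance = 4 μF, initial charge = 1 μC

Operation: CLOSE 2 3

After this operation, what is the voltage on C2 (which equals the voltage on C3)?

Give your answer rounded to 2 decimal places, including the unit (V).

Answer: 1.00 V

Derivation:
Initial: C1(4μF, Q=9μC, V=2.25V), C2(3μF, Q=6μC, V=2.00V), C3(4μF, Q=1μC, V=0.25V)
Op 1: CLOSE 2-3: Q_total=7.00, C_total=7.00, V=1.00; Q2=3.00, Q3=4.00; dissipated=2.625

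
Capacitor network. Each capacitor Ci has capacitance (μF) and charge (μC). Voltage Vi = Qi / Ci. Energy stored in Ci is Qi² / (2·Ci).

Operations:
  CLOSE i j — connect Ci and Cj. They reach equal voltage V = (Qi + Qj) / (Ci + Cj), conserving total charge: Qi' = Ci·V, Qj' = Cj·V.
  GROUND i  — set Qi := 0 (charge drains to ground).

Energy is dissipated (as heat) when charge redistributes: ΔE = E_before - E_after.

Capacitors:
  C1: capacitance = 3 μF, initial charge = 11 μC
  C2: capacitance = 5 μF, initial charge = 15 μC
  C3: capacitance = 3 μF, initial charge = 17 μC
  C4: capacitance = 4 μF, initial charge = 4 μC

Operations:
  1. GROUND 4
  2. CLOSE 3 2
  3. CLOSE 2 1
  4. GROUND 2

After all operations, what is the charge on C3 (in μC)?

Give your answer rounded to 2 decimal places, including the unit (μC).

Initial: C1(3μF, Q=11μC, V=3.67V), C2(5μF, Q=15μC, V=3.00V), C3(3μF, Q=17μC, V=5.67V), C4(4μF, Q=4μC, V=1.00V)
Op 1: GROUND 4: Q4=0; energy lost=2.000
Op 2: CLOSE 3-2: Q_total=32.00, C_total=8.00, V=4.00; Q3=12.00, Q2=20.00; dissipated=6.667
Op 3: CLOSE 2-1: Q_total=31.00, C_total=8.00, V=3.88; Q2=19.38, Q1=11.62; dissipated=0.104
Op 4: GROUND 2: Q2=0; energy lost=37.539
Final charges: Q1=11.62, Q2=0.00, Q3=12.00, Q4=0.00

Answer: 12.00 μC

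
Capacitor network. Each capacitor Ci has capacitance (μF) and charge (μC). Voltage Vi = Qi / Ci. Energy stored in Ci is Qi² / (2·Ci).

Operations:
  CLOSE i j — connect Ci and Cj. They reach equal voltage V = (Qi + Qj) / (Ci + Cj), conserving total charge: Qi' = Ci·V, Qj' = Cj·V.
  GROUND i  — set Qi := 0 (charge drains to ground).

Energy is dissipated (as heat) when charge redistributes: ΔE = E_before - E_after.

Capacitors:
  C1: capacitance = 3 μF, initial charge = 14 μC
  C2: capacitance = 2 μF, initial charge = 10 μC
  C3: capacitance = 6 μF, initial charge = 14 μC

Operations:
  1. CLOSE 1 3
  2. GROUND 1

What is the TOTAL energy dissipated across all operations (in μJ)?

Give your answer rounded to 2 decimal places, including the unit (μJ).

Initial: C1(3μF, Q=14μC, V=4.67V), C2(2μF, Q=10μC, V=5.00V), C3(6μF, Q=14μC, V=2.33V)
Op 1: CLOSE 1-3: Q_total=28.00, C_total=9.00, V=3.11; Q1=9.33, Q3=18.67; dissipated=5.444
Op 2: GROUND 1: Q1=0; energy lost=14.519
Total dissipated: 19.963 μJ

Answer: 19.96 μJ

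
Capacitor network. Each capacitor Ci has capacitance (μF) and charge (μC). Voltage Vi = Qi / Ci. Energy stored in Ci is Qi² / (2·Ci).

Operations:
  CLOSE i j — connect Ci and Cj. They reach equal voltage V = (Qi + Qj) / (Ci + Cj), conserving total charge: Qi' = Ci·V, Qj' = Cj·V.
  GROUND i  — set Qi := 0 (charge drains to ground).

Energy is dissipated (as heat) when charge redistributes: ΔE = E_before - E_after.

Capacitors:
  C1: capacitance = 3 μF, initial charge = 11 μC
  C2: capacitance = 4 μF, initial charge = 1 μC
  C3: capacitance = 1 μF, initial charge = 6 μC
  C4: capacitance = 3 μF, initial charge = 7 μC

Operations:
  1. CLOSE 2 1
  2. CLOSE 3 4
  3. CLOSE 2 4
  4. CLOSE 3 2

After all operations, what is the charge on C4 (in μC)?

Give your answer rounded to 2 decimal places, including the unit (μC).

Answer: 7.12 μC

Derivation:
Initial: C1(3μF, Q=11μC, V=3.67V), C2(4μF, Q=1μC, V=0.25V), C3(1μF, Q=6μC, V=6.00V), C4(3μF, Q=7μC, V=2.33V)
Op 1: CLOSE 2-1: Q_total=12.00, C_total=7.00, V=1.71; Q2=6.86, Q1=5.14; dissipated=10.006
Op 2: CLOSE 3-4: Q_total=13.00, C_total=4.00, V=3.25; Q3=3.25, Q4=9.75; dissipated=5.042
Op 3: CLOSE 2-4: Q_total=16.61, C_total=7.00, V=2.37; Q2=9.49, Q4=7.12; dissipated=2.022
Op 4: CLOSE 3-2: Q_total=12.74, C_total=5.00, V=2.55; Q3=2.55, Q2=10.19; dissipated=0.308
Final charges: Q1=5.14, Q2=10.19, Q3=2.55, Q4=7.12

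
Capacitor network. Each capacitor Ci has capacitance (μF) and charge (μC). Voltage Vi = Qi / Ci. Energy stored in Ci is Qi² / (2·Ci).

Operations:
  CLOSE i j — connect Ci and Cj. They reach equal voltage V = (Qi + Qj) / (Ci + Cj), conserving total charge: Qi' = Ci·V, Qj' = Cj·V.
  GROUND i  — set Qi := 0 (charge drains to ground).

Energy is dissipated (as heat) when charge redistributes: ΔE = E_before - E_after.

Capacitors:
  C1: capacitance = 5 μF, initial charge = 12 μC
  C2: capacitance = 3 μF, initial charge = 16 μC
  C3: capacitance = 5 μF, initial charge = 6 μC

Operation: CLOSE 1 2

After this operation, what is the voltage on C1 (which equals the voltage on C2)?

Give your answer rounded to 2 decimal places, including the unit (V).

Initial: C1(5μF, Q=12μC, V=2.40V), C2(3μF, Q=16μC, V=5.33V), C3(5μF, Q=6μC, V=1.20V)
Op 1: CLOSE 1-2: Q_total=28.00, C_total=8.00, V=3.50; Q1=17.50, Q2=10.50; dissipated=8.067

Answer: 3.50 V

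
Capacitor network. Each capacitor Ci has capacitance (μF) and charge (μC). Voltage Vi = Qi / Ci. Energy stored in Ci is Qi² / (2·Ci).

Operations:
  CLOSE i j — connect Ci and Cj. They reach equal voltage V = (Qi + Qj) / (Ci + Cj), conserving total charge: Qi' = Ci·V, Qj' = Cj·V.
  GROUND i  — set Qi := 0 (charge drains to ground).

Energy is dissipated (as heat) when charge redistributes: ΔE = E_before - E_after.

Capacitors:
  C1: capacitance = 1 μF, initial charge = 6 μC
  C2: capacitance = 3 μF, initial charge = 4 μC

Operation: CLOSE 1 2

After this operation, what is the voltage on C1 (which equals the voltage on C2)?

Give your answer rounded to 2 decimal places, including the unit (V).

Initial: C1(1μF, Q=6μC, V=6.00V), C2(3μF, Q=4μC, V=1.33V)
Op 1: CLOSE 1-2: Q_total=10.00, C_total=4.00, V=2.50; Q1=2.50, Q2=7.50; dissipated=8.167

Answer: 2.50 V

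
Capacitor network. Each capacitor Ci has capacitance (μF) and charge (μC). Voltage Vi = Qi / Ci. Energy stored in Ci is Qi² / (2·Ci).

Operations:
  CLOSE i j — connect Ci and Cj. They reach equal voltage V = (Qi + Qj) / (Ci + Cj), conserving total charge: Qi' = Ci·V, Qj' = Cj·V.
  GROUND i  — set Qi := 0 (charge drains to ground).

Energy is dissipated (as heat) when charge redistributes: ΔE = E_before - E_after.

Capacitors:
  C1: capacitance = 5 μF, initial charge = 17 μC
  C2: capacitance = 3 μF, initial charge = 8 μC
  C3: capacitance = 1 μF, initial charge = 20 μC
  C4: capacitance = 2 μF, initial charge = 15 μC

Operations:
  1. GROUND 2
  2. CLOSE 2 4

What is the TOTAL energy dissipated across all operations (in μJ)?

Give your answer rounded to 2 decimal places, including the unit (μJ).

Initial: C1(5μF, Q=17μC, V=3.40V), C2(3μF, Q=8μC, V=2.67V), C3(1μF, Q=20μC, V=20.00V), C4(2μF, Q=15μC, V=7.50V)
Op 1: GROUND 2: Q2=0; energy lost=10.667
Op 2: CLOSE 2-4: Q_total=15.00, C_total=5.00, V=3.00; Q2=9.00, Q4=6.00; dissipated=33.750
Total dissipated: 44.417 μJ

Answer: 44.42 μJ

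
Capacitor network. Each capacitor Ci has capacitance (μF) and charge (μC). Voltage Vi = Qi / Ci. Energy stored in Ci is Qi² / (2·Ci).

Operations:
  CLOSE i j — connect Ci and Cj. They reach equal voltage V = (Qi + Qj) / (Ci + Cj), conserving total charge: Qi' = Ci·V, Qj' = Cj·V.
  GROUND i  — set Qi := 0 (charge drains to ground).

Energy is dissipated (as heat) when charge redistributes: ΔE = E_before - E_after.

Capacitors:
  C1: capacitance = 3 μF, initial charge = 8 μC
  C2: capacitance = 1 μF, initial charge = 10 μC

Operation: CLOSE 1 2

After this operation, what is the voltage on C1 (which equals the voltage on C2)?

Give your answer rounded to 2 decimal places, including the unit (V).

Initial: C1(3μF, Q=8μC, V=2.67V), C2(1μF, Q=10μC, V=10.00V)
Op 1: CLOSE 1-2: Q_total=18.00, C_total=4.00, V=4.50; Q1=13.50, Q2=4.50; dissipated=20.167

Answer: 4.50 V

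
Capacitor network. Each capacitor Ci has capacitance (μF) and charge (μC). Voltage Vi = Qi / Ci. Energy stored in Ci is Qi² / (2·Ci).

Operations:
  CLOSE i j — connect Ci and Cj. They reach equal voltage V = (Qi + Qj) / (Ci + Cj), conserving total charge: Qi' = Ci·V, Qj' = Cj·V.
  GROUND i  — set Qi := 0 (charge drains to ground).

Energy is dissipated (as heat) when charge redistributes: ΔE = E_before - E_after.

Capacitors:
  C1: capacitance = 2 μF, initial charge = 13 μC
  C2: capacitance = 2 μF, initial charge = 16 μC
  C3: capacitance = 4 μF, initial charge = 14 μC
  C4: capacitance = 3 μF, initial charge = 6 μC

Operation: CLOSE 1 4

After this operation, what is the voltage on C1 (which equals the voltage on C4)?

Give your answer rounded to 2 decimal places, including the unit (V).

Initial: C1(2μF, Q=13μC, V=6.50V), C2(2μF, Q=16μC, V=8.00V), C3(4μF, Q=14μC, V=3.50V), C4(3μF, Q=6μC, V=2.00V)
Op 1: CLOSE 1-4: Q_total=19.00, C_total=5.00, V=3.80; Q1=7.60, Q4=11.40; dissipated=12.150

Answer: 3.80 V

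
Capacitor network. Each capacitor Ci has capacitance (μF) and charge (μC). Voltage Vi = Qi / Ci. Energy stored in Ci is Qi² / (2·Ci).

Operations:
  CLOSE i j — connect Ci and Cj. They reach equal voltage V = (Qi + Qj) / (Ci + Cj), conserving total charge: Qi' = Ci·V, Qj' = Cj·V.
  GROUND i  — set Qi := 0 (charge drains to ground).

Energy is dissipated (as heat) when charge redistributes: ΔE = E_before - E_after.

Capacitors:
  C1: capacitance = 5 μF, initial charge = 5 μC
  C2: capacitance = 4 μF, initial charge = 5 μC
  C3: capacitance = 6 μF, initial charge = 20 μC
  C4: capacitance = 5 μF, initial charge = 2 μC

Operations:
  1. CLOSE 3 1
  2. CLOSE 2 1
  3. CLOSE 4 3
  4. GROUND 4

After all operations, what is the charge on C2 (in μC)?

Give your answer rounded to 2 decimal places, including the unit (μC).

Initial: C1(5μF, Q=5μC, V=1.00V), C2(4μF, Q=5μC, V=1.25V), C3(6μF, Q=20μC, V=3.33V), C4(5μF, Q=2μC, V=0.40V)
Op 1: CLOSE 3-1: Q_total=25.00, C_total=11.00, V=2.27; Q3=13.64, Q1=11.36; dissipated=7.424
Op 2: CLOSE 2-1: Q_total=16.36, C_total=9.00, V=1.82; Q2=7.27, Q1=9.09; dissipated=1.162
Op 3: CLOSE 4-3: Q_total=15.64, C_total=11.00, V=1.42; Q4=7.11, Q3=8.53; dissipated=4.782
Op 4: GROUND 4: Q4=0; energy lost=5.052
Final charges: Q1=9.09, Q2=7.27, Q3=8.53, Q4=0.00

Answer: 7.27 μC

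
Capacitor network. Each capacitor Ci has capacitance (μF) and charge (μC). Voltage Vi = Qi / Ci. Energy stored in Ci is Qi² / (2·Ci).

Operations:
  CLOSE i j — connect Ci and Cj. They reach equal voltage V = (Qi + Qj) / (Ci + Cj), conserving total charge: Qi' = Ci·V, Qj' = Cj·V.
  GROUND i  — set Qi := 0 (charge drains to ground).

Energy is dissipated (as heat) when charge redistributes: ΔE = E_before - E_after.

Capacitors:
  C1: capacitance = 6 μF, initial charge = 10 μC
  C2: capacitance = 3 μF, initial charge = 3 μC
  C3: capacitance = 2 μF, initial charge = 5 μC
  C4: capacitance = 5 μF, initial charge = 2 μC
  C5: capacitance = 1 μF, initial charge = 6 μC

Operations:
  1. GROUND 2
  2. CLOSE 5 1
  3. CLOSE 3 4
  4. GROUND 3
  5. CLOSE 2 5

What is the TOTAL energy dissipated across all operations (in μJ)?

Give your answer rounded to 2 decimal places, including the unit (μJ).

Initial: C1(6μF, Q=10μC, V=1.67V), C2(3μF, Q=3μC, V=1.00V), C3(2μF, Q=5μC, V=2.50V), C4(5μF, Q=2μC, V=0.40V), C5(1μF, Q=6μC, V=6.00V)
Op 1: GROUND 2: Q2=0; energy lost=1.500
Op 2: CLOSE 5-1: Q_total=16.00, C_total=7.00, V=2.29; Q5=2.29, Q1=13.71; dissipated=8.048
Op 3: CLOSE 3-4: Q_total=7.00, C_total=7.00, V=1.00; Q3=2.00, Q4=5.00; dissipated=3.150
Op 4: GROUND 3: Q3=0; energy lost=1.000
Op 5: CLOSE 2-5: Q_total=2.29, C_total=4.00, V=0.57; Q2=1.71, Q5=0.57; dissipated=1.959
Total dissipated: 15.657 μJ

Answer: 15.66 μJ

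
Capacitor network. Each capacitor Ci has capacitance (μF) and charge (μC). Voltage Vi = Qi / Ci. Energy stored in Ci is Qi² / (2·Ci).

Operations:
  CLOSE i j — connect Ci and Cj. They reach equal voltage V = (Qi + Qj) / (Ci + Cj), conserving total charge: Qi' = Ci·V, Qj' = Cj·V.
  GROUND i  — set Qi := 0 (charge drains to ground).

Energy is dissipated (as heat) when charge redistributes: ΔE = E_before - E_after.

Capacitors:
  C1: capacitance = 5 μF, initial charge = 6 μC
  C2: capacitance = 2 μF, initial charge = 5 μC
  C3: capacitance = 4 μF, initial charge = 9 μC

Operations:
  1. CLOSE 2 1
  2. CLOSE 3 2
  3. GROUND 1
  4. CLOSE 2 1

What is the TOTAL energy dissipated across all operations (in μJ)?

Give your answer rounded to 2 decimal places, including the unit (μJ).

Answer: 10.61 μJ

Derivation:
Initial: C1(5μF, Q=6μC, V=1.20V), C2(2μF, Q=5μC, V=2.50V), C3(4μF, Q=9μC, V=2.25V)
Op 1: CLOSE 2-1: Q_total=11.00, C_total=7.00, V=1.57; Q2=3.14, Q1=7.86; dissipated=1.207
Op 2: CLOSE 3-2: Q_total=12.14, C_total=6.00, V=2.02; Q3=8.10, Q2=4.05; dissipated=0.307
Op 3: GROUND 1: Q1=0; energy lost=6.173
Op 4: CLOSE 2-1: Q_total=4.05, C_total=7.00, V=0.58; Q2=1.16, Q1=2.89; dissipated=2.926
Total dissipated: 10.613 μJ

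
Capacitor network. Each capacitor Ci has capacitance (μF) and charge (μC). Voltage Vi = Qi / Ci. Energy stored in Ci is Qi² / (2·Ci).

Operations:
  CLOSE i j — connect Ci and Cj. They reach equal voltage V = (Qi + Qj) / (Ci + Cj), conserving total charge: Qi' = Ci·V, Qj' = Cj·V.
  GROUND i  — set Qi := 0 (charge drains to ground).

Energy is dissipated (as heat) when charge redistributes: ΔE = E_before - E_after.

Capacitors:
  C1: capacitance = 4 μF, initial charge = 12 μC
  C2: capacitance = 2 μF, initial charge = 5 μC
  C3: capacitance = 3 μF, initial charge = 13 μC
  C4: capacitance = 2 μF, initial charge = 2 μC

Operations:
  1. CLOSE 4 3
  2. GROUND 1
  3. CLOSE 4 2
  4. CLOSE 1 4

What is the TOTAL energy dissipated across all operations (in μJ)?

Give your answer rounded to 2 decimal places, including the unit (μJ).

Initial: C1(4μF, Q=12μC, V=3.00V), C2(2μF, Q=5μC, V=2.50V), C3(3μF, Q=13μC, V=4.33V), C4(2μF, Q=2μC, V=1.00V)
Op 1: CLOSE 4-3: Q_total=15.00, C_total=5.00, V=3.00; Q4=6.00, Q3=9.00; dissipated=6.667
Op 2: GROUND 1: Q1=0; energy lost=18.000
Op 3: CLOSE 4-2: Q_total=11.00, C_total=4.00, V=2.75; Q4=5.50, Q2=5.50; dissipated=0.125
Op 4: CLOSE 1-4: Q_total=5.50, C_total=6.00, V=0.92; Q1=3.67, Q4=1.83; dissipated=5.042
Total dissipated: 29.833 μJ

Answer: 29.83 μJ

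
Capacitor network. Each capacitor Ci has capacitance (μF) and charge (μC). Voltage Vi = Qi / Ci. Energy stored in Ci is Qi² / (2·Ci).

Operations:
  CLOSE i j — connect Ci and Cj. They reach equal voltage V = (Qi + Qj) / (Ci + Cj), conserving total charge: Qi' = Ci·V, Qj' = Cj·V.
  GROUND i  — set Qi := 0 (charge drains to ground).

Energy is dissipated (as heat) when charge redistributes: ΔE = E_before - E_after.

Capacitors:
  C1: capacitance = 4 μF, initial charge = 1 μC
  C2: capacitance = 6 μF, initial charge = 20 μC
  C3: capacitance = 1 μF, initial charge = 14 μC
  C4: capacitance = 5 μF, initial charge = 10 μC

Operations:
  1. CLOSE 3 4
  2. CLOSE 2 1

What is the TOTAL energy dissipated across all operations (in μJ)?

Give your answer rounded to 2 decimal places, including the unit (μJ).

Answer: 71.41 μJ

Derivation:
Initial: C1(4μF, Q=1μC, V=0.25V), C2(6μF, Q=20μC, V=3.33V), C3(1μF, Q=14μC, V=14.00V), C4(5μF, Q=10μC, V=2.00V)
Op 1: CLOSE 3-4: Q_total=24.00, C_total=6.00, V=4.00; Q3=4.00, Q4=20.00; dissipated=60.000
Op 2: CLOSE 2-1: Q_total=21.00, C_total=10.00, V=2.10; Q2=12.60, Q1=8.40; dissipated=11.408
Total dissipated: 71.408 μJ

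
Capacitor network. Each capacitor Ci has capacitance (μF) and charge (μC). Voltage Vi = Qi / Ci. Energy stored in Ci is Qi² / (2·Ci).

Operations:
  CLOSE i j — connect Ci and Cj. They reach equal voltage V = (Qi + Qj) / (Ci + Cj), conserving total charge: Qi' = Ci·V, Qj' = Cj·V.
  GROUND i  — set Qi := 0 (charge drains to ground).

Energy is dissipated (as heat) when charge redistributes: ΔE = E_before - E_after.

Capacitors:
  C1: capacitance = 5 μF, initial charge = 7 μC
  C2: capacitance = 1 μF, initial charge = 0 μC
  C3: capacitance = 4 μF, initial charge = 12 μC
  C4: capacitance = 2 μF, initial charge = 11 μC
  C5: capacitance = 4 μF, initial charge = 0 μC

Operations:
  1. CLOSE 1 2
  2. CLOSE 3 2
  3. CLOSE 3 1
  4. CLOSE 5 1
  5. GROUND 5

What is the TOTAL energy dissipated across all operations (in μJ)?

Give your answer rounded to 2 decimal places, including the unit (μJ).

Initial: C1(5μF, Q=7μC, V=1.40V), C2(1μF, Q=0μC, V=0.00V), C3(4μF, Q=12μC, V=3.00V), C4(2μF, Q=11μC, V=5.50V), C5(4μF, Q=0μC, V=0.00V)
Op 1: CLOSE 1-2: Q_total=7.00, C_total=6.00, V=1.17; Q1=5.83, Q2=1.17; dissipated=0.817
Op 2: CLOSE 3-2: Q_total=13.17, C_total=5.00, V=2.63; Q3=10.53, Q2=2.63; dissipated=1.344
Op 3: CLOSE 3-1: Q_total=16.37, C_total=9.00, V=1.82; Q3=7.27, Q1=9.09; dissipated=2.390
Op 4: CLOSE 5-1: Q_total=9.09, C_total=9.00, V=1.01; Q5=4.04, Q1=5.05; dissipated=3.674
Op 5: GROUND 5: Q5=0; energy lost=2.041
Total dissipated: 10.267 μJ

Answer: 10.27 μJ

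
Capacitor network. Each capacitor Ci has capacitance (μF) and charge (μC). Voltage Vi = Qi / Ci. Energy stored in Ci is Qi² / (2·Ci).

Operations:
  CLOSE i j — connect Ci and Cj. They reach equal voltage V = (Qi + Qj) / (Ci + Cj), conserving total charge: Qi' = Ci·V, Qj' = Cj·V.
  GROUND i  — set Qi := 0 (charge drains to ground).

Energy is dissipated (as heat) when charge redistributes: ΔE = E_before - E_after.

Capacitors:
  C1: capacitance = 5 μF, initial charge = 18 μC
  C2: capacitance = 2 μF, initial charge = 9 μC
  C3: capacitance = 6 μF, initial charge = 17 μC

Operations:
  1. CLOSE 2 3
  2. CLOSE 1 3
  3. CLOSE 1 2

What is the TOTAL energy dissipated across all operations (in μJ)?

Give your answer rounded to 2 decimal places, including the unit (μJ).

Answer: 2.27 μJ

Derivation:
Initial: C1(5μF, Q=18μC, V=3.60V), C2(2μF, Q=9μC, V=4.50V), C3(6μF, Q=17μC, V=2.83V)
Op 1: CLOSE 2-3: Q_total=26.00, C_total=8.00, V=3.25; Q2=6.50, Q3=19.50; dissipated=2.083
Op 2: CLOSE 1-3: Q_total=37.50, C_total=11.00, V=3.41; Q1=17.05, Q3=20.45; dissipated=0.167
Op 3: CLOSE 1-2: Q_total=23.55, C_total=7.00, V=3.36; Q1=16.82, Q2=6.73; dissipated=0.018
Total dissipated: 2.268 μJ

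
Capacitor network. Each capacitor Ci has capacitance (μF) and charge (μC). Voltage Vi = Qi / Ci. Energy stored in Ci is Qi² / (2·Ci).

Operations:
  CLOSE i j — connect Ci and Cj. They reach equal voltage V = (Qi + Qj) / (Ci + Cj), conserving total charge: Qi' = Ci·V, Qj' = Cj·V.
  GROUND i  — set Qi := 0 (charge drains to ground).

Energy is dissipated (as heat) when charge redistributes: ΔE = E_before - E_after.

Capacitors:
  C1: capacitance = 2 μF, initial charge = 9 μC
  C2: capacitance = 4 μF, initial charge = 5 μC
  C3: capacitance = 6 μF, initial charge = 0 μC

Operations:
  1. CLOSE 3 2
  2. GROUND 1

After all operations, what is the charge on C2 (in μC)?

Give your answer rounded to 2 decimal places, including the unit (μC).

Answer: 2.00 μC

Derivation:
Initial: C1(2μF, Q=9μC, V=4.50V), C2(4μF, Q=5μC, V=1.25V), C3(6μF, Q=0μC, V=0.00V)
Op 1: CLOSE 3-2: Q_total=5.00, C_total=10.00, V=0.50; Q3=3.00, Q2=2.00; dissipated=1.875
Op 2: GROUND 1: Q1=0; energy lost=20.250
Final charges: Q1=0.00, Q2=2.00, Q3=3.00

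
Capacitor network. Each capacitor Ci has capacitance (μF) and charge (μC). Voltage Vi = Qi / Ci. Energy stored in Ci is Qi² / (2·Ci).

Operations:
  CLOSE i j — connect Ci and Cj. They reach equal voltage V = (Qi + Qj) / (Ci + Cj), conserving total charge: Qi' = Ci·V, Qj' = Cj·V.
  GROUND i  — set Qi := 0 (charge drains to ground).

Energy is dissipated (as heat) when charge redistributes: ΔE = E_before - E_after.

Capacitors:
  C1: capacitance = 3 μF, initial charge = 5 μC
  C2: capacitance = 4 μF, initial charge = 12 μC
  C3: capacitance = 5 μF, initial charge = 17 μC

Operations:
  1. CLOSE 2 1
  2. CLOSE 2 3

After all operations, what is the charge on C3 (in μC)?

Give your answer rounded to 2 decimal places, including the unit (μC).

Answer: 14.84 μC

Derivation:
Initial: C1(3μF, Q=5μC, V=1.67V), C2(4μF, Q=12μC, V=3.00V), C3(5μF, Q=17μC, V=3.40V)
Op 1: CLOSE 2-1: Q_total=17.00, C_total=7.00, V=2.43; Q2=9.71, Q1=7.29; dissipated=1.524
Op 2: CLOSE 2-3: Q_total=26.71, C_total=9.00, V=2.97; Q2=11.87, Q3=14.84; dissipated=1.049
Final charges: Q1=7.29, Q2=11.87, Q3=14.84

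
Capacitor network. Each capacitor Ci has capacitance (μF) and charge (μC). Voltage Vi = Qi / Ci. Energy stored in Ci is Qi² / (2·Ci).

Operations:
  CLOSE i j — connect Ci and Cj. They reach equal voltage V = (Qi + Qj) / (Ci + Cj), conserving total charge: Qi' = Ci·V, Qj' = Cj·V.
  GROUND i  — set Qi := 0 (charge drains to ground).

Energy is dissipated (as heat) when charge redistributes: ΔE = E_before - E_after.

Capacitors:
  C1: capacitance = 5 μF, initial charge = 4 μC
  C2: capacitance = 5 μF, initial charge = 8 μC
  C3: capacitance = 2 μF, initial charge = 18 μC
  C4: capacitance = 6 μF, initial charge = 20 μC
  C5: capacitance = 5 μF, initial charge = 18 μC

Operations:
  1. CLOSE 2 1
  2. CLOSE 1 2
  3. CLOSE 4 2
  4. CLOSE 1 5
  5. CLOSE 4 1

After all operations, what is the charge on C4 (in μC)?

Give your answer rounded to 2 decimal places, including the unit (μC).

Answer: 14.28 μC

Derivation:
Initial: C1(5μF, Q=4μC, V=0.80V), C2(5μF, Q=8μC, V=1.60V), C3(2μF, Q=18μC, V=9.00V), C4(6μF, Q=20μC, V=3.33V), C5(5μF, Q=18μC, V=3.60V)
Op 1: CLOSE 2-1: Q_total=12.00, C_total=10.00, V=1.20; Q2=6.00, Q1=6.00; dissipated=0.800
Op 2: CLOSE 1-2: Q_total=12.00, C_total=10.00, V=1.20; Q1=6.00, Q2=6.00; dissipated=0.000
Op 3: CLOSE 4-2: Q_total=26.00, C_total=11.00, V=2.36; Q4=14.18, Q2=11.82; dissipated=6.206
Op 4: CLOSE 1-5: Q_total=24.00, C_total=10.00, V=2.40; Q1=12.00, Q5=12.00; dissipated=7.200
Op 5: CLOSE 4-1: Q_total=26.18, C_total=11.00, V=2.38; Q4=14.28, Q1=11.90; dissipated=0.002
Final charges: Q1=11.90, Q2=11.82, Q3=18.00, Q4=14.28, Q5=12.00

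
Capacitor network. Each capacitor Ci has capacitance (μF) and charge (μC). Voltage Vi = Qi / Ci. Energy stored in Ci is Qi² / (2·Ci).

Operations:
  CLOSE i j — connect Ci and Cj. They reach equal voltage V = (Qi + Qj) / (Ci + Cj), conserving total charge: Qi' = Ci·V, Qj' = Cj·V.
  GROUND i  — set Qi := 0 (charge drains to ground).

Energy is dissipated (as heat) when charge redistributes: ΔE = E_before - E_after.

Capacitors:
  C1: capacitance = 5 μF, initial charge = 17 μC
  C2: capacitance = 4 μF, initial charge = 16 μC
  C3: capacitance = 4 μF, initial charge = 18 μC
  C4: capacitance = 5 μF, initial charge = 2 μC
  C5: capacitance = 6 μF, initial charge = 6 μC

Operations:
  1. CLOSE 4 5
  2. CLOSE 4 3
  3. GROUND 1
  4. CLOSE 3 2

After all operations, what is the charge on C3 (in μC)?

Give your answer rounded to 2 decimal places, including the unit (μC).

Answer: 12.81 μC

Derivation:
Initial: C1(5μF, Q=17μC, V=3.40V), C2(4μF, Q=16μC, V=4.00V), C3(4μF, Q=18μC, V=4.50V), C4(5μF, Q=2μC, V=0.40V), C5(6μF, Q=6μC, V=1.00V)
Op 1: CLOSE 4-5: Q_total=8.00, C_total=11.00, V=0.73; Q4=3.64, Q5=4.36; dissipated=0.491
Op 2: CLOSE 4-3: Q_total=21.64, C_total=9.00, V=2.40; Q4=12.02, Q3=9.62; dissipated=15.815
Op 3: GROUND 1: Q1=0; energy lost=28.900
Op 4: CLOSE 3-2: Q_total=25.62, C_total=8.00, V=3.20; Q3=12.81, Q2=12.81; dissipated=2.547
Final charges: Q1=0.00, Q2=12.81, Q3=12.81, Q4=12.02, Q5=4.36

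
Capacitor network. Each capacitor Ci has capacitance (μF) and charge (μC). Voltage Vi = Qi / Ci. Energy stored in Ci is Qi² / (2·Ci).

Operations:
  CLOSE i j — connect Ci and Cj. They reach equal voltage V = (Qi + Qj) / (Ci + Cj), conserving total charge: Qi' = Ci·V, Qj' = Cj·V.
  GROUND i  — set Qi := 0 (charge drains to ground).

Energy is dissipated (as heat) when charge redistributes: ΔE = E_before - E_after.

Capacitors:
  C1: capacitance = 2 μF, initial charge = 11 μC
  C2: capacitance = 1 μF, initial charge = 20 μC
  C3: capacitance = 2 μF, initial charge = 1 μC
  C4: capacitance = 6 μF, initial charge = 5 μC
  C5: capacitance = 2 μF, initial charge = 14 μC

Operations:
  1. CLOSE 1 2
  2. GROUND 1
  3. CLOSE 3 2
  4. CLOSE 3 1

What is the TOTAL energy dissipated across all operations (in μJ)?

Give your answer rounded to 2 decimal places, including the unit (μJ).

Initial: C1(2μF, Q=11μC, V=5.50V), C2(1μF, Q=20μC, V=20.00V), C3(2μF, Q=1μC, V=0.50V), C4(6μF, Q=5μC, V=0.83V), C5(2μF, Q=14μC, V=7.00V)
Op 1: CLOSE 1-2: Q_total=31.00, C_total=3.00, V=10.33; Q1=20.67, Q2=10.33; dissipated=70.083
Op 2: GROUND 1: Q1=0; energy lost=106.778
Op 3: CLOSE 3-2: Q_total=11.33, C_total=3.00, V=3.78; Q3=7.56, Q2=3.78; dissipated=32.231
Op 4: CLOSE 3-1: Q_total=7.56, C_total=4.00, V=1.89; Q3=3.78, Q1=3.78; dissipated=7.136
Total dissipated: 216.228 μJ

Answer: 216.23 μJ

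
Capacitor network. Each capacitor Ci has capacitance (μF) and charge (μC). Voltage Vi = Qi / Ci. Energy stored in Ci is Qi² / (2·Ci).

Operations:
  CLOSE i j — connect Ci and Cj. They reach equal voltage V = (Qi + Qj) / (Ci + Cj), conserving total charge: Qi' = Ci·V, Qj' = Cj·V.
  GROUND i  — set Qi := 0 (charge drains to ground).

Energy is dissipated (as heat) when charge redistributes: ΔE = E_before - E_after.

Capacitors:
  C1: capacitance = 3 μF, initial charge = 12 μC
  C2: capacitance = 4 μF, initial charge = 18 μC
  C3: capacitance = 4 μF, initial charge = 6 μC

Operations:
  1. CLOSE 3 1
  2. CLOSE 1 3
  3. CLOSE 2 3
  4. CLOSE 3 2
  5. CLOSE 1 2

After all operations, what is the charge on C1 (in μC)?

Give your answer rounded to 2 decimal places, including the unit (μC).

Initial: C1(3μF, Q=12μC, V=4.00V), C2(4μF, Q=18μC, V=4.50V), C3(4μF, Q=6μC, V=1.50V)
Op 1: CLOSE 3-1: Q_total=18.00, C_total=7.00, V=2.57; Q3=10.29, Q1=7.71; dissipated=5.357
Op 2: CLOSE 1-3: Q_total=18.00, C_total=7.00, V=2.57; Q1=7.71, Q3=10.29; dissipated=0.000
Op 3: CLOSE 2-3: Q_total=28.29, C_total=8.00, V=3.54; Q2=14.14, Q3=14.14; dissipated=3.719
Op 4: CLOSE 3-2: Q_total=28.29, C_total=8.00, V=3.54; Q3=14.14, Q2=14.14; dissipated=0.000
Op 5: CLOSE 1-2: Q_total=21.86, C_total=7.00, V=3.12; Q1=9.37, Q2=12.49; dissipated=0.797
Final charges: Q1=9.37, Q2=12.49, Q3=14.14

Answer: 9.37 μC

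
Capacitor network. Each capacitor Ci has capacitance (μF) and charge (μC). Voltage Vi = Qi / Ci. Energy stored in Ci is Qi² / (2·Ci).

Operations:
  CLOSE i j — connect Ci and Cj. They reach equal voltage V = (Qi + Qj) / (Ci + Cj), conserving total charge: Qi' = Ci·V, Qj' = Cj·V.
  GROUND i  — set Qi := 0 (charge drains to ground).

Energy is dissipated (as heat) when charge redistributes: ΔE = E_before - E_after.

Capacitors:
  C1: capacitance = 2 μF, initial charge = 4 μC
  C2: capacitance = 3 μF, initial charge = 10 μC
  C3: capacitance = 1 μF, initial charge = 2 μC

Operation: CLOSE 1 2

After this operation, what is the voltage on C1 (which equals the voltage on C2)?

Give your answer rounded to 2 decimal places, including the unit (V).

Answer: 2.80 V

Derivation:
Initial: C1(2μF, Q=4μC, V=2.00V), C2(3μF, Q=10μC, V=3.33V), C3(1μF, Q=2μC, V=2.00V)
Op 1: CLOSE 1-2: Q_total=14.00, C_total=5.00, V=2.80; Q1=5.60, Q2=8.40; dissipated=1.067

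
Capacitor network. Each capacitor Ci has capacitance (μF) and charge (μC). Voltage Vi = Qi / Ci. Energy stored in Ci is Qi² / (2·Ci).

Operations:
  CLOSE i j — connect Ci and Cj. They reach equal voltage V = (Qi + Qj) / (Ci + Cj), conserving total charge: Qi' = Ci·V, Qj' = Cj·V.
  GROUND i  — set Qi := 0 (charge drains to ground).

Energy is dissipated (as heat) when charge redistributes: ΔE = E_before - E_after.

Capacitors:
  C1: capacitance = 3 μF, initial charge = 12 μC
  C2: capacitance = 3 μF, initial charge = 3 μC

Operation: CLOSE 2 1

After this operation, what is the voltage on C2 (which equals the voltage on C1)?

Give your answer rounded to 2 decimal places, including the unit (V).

Initial: C1(3μF, Q=12μC, V=4.00V), C2(3μF, Q=3μC, V=1.00V)
Op 1: CLOSE 2-1: Q_total=15.00, C_total=6.00, V=2.50; Q2=7.50, Q1=7.50; dissipated=6.750

Answer: 2.50 V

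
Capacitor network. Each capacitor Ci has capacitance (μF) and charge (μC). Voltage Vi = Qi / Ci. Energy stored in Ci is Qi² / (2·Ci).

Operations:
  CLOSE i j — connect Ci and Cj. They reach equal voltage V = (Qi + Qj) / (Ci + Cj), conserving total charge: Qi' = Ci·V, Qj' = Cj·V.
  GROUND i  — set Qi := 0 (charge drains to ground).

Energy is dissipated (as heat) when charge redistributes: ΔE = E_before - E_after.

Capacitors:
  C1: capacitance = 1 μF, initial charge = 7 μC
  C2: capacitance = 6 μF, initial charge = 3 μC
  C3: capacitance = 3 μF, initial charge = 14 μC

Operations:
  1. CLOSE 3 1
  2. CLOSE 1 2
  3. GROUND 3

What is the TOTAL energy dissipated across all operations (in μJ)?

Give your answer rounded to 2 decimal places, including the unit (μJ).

Answer: 53.06 μJ

Derivation:
Initial: C1(1μF, Q=7μC, V=7.00V), C2(6μF, Q=3μC, V=0.50V), C3(3μF, Q=14μC, V=4.67V)
Op 1: CLOSE 3-1: Q_total=21.00, C_total=4.00, V=5.25; Q3=15.75, Q1=5.25; dissipated=2.042
Op 2: CLOSE 1-2: Q_total=8.25, C_total=7.00, V=1.18; Q1=1.18, Q2=7.07; dissipated=9.670
Op 3: GROUND 3: Q3=0; energy lost=41.344
Total dissipated: 53.055 μJ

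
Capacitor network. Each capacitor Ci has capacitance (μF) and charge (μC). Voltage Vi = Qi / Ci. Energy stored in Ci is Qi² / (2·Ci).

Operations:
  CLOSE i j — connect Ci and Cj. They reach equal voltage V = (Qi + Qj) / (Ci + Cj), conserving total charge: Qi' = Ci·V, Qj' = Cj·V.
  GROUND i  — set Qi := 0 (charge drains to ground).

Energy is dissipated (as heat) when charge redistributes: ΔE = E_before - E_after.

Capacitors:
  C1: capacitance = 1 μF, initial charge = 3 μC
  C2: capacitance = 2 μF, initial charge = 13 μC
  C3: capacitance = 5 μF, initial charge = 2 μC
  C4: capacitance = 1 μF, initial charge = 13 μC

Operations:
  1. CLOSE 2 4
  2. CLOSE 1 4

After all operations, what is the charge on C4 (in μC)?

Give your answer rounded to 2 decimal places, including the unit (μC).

Answer: 5.83 μC

Derivation:
Initial: C1(1μF, Q=3μC, V=3.00V), C2(2μF, Q=13μC, V=6.50V), C3(5μF, Q=2μC, V=0.40V), C4(1μF, Q=13μC, V=13.00V)
Op 1: CLOSE 2-4: Q_total=26.00, C_total=3.00, V=8.67; Q2=17.33, Q4=8.67; dissipated=14.083
Op 2: CLOSE 1-4: Q_total=11.67, C_total=2.00, V=5.83; Q1=5.83, Q4=5.83; dissipated=8.028
Final charges: Q1=5.83, Q2=17.33, Q3=2.00, Q4=5.83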